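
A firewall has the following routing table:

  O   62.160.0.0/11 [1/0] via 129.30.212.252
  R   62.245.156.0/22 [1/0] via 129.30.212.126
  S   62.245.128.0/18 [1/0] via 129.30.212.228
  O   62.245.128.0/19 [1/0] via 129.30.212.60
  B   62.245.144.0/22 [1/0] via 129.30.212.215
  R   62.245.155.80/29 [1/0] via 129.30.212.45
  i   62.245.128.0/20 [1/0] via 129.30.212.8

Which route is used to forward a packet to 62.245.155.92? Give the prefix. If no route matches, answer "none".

Entries matching 62.245.155.92:
  62.245.128.0/18 (62.245.128.0 - 62.245.191.255)
  62.245.128.0/19 (62.245.128.0 - 62.245.159.255)
Most specific is 62.245.128.0/19.

62.245.128.0/19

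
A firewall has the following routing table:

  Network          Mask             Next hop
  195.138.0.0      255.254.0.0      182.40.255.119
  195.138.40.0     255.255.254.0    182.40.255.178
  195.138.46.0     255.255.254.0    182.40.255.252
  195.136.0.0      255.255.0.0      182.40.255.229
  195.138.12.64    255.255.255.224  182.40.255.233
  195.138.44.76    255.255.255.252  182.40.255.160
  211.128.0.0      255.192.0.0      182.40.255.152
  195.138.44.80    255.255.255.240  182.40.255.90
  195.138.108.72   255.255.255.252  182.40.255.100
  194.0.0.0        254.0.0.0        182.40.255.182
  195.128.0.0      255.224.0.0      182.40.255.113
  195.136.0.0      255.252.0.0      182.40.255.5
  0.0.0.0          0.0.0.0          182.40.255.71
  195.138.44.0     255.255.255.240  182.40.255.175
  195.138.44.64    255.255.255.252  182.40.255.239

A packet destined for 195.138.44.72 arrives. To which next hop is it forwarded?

182.40.255.119

Routes whose prefix contains 195.138.44.72:
  0.0.0.0/0 (default, matches everything) -> 182.40.255.71
  194.0.0.0/7 (194.0.0.0 - 195.255.255.255) -> 182.40.255.182
  195.128.0.0/11 (195.128.0.0 - 195.159.255.255) -> 182.40.255.113
  195.136.0.0/14 (195.136.0.0 - 195.139.255.255) -> 182.40.255.5
  195.138.0.0/15 (195.138.0.0 - 195.139.255.255) -> 182.40.255.119
More-specific entries that do NOT match:
  195.138.44.76/30 (195.138.44.76 - 195.138.44.79) does not contain 195.138.44.72
  195.138.108.72/30 (195.138.108.72 - 195.138.108.75) does not contain 195.138.44.72
  195.138.44.64/30 (195.138.44.64 - 195.138.44.67) does not contain 195.138.44.72
  195.138.44.80/28 (195.138.44.80 - 195.138.44.95) does not contain 195.138.44.72
  195.138.44.0/28 (195.138.44.0 - 195.138.44.15) does not contain 195.138.44.72
  195.138.12.64/27 (195.138.12.64 - 195.138.12.95) does not contain 195.138.44.72
  195.138.40.0/23 (195.138.40.0 - 195.138.41.255) does not contain 195.138.44.72
  195.138.46.0/23 (195.138.46.0 - 195.138.47.255) does not contain 195.138.44.72
  195.136.0.0/16 (195.136.0.0 - 195.136.255.255) does not contain 195.138.44.72
Longest matching prefix is /15 -> next hop 182.40.255.119.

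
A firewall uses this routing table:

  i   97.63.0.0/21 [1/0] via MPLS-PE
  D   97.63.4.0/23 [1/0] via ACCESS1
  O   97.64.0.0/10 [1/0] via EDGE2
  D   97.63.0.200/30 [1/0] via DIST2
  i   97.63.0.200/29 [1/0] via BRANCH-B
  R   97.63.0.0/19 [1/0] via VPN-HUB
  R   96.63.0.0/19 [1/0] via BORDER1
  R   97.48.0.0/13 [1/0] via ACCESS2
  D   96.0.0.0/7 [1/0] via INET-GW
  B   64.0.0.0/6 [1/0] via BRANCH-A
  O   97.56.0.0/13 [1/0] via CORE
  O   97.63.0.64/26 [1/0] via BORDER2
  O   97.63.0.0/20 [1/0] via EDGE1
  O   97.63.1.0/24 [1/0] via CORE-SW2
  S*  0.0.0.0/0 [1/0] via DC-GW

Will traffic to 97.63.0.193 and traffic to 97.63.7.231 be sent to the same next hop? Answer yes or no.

yes

97.63.0.193: longest match 97.63.0.0/21 -> MPLS-PE
97.63.7.231: longest match 97.63.0.0/21 -> MPLS-PE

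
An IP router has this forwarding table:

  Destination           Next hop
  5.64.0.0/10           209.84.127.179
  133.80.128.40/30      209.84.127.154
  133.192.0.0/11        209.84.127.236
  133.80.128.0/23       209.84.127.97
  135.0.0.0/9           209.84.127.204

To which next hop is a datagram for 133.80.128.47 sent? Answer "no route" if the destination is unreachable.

209.84.127.97

Routes whose prefix contains 133.80.128.47:
  133.80.128.0/23 (133.80.128.0 - 133.80.129.255) -> 209.84.127.97
More-specific entries that do NOT match:
  133.80.128.40/30 (133.80.128.40 - 133.80.128.43) does not contain 133.80.128.47
Longest matching prefix is /23 -> next hop 209.84.127.97.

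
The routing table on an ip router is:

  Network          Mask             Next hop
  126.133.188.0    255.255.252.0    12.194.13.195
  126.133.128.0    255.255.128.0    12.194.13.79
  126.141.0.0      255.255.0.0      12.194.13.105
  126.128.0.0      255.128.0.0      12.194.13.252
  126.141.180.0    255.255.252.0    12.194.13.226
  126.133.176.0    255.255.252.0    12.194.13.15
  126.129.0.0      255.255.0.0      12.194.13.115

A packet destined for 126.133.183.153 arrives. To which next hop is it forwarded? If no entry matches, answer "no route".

Routes whose prefix contains 126.133.183.153:
  126.128.0.0/9 (126.128.0.0 - 126.255.255.255) -> 12.194.13.252
  126.133.128.0/17 (126.133.128.0 - 126.133.255.255) -> 12.194.13.79
More-specific entries that do NOT match:
  126.133.188.0/22 (126.133.188.0 - 126.133.191.255) does not contain 126.133.183.153
  126.141.180.0/22 (126.141.180.0 - 126.141.183.255) does not contain 126.133.183.153
  126.133.176.0/22 (126.133.176.0 - 126.133.179.255) does not contain 126.133.183.153
Longest matching prefix is /17 -> next hop 12.194.13.79.

12.194.13.79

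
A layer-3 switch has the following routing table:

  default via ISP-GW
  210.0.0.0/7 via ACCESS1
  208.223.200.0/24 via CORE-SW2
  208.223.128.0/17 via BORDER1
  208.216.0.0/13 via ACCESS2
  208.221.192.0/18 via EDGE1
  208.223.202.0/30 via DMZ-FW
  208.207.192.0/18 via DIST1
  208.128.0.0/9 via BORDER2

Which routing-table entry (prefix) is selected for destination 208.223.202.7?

Entries matching 208.223.202.7:
  0.0.0.0/0 (default, matches everything)
  208.128.0.0/9 (208.128.0.0 - 208.255.255.255)
  208.216.0.0/13 (208.216.0.0 - 208.223.255.255)
  208.223.128.0/17 (208.223.128.0 - 208.223.255.255)
Most specific is 208.223.128.0/17.

208.223.128.0/17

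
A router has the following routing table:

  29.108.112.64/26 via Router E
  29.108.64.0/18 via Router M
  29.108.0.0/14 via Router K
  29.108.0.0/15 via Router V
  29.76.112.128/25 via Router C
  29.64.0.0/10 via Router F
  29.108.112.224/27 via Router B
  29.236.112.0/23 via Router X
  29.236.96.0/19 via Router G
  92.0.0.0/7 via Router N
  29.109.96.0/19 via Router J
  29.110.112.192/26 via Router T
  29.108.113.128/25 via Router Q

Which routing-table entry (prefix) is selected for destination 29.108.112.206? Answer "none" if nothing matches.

29.108.64.0/18

Entries matching 29.108.112.206:
  29.64.0.0/10 (29.64.0.0 - 29.127.255.255)
  29.108.0.0/14 (29.108.0.0 - 29.111.255.255)
  29.108.0.0/15 (29.108.0.0 - 29.109.255.255)
  29.108.64.0/18 (29.108.64.0 - 29.108.127.255)
Most specific is 29.108.64.0/18.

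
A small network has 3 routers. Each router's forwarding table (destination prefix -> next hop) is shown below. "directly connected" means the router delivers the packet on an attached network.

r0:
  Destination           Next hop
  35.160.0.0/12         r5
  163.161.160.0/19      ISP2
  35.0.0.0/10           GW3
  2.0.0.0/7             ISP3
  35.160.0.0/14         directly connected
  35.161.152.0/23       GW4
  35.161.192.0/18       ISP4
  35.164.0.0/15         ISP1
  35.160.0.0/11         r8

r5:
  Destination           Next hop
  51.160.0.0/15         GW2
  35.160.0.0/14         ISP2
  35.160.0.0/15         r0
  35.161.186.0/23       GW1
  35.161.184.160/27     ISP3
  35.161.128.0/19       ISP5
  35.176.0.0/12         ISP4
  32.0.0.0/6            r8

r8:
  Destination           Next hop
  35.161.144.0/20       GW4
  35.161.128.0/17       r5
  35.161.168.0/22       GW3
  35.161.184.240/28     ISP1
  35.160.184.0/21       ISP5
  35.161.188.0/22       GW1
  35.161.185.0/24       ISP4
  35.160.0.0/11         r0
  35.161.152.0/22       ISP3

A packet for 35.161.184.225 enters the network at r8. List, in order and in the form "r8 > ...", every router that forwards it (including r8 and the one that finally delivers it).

At r8: longest match for 35.161.184.225 is 35.161.128.0/17 -> r5
At r5: longest match for 35.161.184.225 is 35.160.0.0/15 -> r0
At r0: longest match for 35.161.184.225 is 35.160.0.0/14 -> directly connected

r8 > r5 > r0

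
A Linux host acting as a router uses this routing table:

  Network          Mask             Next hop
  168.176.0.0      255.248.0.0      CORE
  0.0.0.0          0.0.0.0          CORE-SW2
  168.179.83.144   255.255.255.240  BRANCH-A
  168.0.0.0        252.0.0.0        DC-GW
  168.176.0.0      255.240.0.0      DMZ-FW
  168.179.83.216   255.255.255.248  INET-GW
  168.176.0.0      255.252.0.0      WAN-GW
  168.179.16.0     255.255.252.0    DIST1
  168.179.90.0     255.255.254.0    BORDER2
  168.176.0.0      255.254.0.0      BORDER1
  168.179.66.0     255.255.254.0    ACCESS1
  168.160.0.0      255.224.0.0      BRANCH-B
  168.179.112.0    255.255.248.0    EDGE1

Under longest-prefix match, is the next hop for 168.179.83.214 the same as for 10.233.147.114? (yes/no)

168.179.83.214: longest match 168.176.0.0/14 -> WAN-GW
10.233.147.114: longest match 0.0.0.0/0 -> CORE-SW2

no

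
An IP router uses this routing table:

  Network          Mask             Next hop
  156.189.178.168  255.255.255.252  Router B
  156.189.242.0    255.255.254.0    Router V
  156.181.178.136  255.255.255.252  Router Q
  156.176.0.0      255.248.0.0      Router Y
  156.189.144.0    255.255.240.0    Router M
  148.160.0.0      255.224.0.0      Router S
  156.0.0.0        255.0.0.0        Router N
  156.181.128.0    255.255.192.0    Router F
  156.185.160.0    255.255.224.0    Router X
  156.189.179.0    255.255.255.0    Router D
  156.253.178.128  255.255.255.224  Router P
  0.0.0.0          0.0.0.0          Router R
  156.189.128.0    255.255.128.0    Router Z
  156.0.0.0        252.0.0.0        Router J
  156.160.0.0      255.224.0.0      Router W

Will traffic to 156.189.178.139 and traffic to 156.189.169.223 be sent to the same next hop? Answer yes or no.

156.189.178.139: longest match 156.189.128.0/17 -> Router Z
156.189.169.223: longest match 156.189.128.0/17 -> Router Z

yes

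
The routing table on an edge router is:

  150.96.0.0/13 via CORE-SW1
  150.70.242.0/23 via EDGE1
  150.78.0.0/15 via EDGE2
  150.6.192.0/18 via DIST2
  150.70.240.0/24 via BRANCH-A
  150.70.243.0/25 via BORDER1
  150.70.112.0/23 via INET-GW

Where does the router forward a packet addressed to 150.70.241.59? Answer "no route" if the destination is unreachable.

no route

No entry's prefix contains 150.70.241.59; there is no default route.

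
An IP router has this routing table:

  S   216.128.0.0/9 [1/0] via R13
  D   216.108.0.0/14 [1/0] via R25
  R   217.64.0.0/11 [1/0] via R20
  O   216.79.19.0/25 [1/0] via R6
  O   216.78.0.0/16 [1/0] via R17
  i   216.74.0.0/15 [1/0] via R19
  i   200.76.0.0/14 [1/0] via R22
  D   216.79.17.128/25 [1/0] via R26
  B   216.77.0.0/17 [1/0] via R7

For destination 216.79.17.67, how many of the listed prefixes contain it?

0

No listed prefix contains 216.79.17.67.
Total matching entries: 0.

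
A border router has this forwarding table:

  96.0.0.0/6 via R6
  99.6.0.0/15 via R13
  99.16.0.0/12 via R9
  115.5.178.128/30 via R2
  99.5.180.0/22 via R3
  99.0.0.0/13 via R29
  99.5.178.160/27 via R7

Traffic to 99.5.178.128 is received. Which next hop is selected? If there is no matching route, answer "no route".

Routes whose prefix contains 99.5.178.128:
  96.0.0.0/6 (96.0.0.0 - 99.255.255.255) -> R6
  99.0.0.0/13 (99.0.0.0 - 99.7.255.255) -> R29
More-specific entries that do NOT match:
  115.5.178.128/30 (115.5.178.128 - 115.5.178.131) does not contain 99.5.178.128
  99.5.178.160/27 (99.5.178.160 - 99.5.178.191) does not contain 99.5.178.128
  99.5.180.0/22 (99.5.180.0 - 99.5.183.255) does not contain 99.5.178.128
  99.6.0.0/15 (99.6.0.0 - 99.7.255.255) does not contain 99.5.178.128
Longest matching prefix is /13 -> next hop R29.

R29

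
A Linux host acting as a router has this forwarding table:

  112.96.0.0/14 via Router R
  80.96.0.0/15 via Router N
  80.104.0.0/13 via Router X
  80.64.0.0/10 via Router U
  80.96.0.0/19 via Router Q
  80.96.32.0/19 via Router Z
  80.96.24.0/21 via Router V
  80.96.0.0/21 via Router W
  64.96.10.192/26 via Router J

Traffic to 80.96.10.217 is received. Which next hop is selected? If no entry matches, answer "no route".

Routes whose prefix contains 80.96.10.217:
  80.64.0.0/10 (80.64.0.0 - 80.127.255.255) -> Router U
  80.96.0.0/15 (80.96.0.0 - 80.97.255.255) -> Router N
  80.96.0.0/19 (80.96.0.0 - 80.96.31.255) -> Router Q
More-specific entries that do NOT match:
  64.96.10.192/26 (64.96.10.192 - 64.96.10.255) does not contain 80.96.10.217
  80.96.24.0/21 (80.96.24.0 - 80.96.31.255) does not contain 80.96.10.217
  80.96.0.0/21 (80.96.0.0 - 80.96.7.255) does not contain 80.96.10.217
Longest matching prefix is /19 -> next hop Router Q.

Router Q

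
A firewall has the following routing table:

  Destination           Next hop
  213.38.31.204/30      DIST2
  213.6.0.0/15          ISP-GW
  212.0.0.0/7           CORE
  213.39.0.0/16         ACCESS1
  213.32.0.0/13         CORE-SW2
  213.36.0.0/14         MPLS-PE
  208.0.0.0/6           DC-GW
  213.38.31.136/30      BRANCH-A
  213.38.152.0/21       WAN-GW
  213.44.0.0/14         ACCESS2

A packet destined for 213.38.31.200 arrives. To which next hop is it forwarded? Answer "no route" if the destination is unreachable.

Routes whose prefix contains 213.38.31.200:
  212.0.0.0/7 (212.0.0.0 - 213.255.255.255) -> CORE
  213.32.0.0/13 (213.32.0.0 - 213.39.255.255) -> CORE-SW2
  213.36.0.0/14 (213.36.0.0 - 213.39.255.255) -> MPLS-PE
More-specific entries that do NOT match:
  213.38.31.204/30 (213.38.31.204 - 213.38.31.207) does not contain 213.38.31.200
  213.38.31.136/30 (213.38.31.136 - 213.38.31.139) does not contain 213.38.31.200
  213.38.152.0/21 (213.38.152.0 - 213.38.159.255) does not contain 213.38.31.200
  213.39.0.0/16 (213.39.0.0 - 213.39.255.255) does not contain 213.38.31.200
  213.6.0.0/15 (213.6.0.0 - 213.7.255.255) does not contain 213.38.31.200
Longest matching prefix is /14 -> next hop MPLS-PE.

MPLS-PE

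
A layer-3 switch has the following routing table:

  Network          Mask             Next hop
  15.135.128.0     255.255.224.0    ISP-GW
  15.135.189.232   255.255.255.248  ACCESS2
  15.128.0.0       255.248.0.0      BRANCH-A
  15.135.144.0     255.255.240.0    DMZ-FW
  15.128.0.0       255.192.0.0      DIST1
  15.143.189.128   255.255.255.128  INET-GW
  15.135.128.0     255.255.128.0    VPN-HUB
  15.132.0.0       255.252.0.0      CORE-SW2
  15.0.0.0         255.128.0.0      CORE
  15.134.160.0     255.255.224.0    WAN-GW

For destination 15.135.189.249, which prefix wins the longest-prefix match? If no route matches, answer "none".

Entries matching 15.135.189.249:
  15.128.0.0/10 (15.128.0.0 - 15.191.255.255)
  15.128.0.0/13 (15.128.0.0 - 15.135.255.255)
  15.132.0.0/14 (15.132.0.0 - 15.135.255.255)
  15.135.128.0/17 (15.135.128.0 - 15.135.255.255)
Most specific is 15.135.128.0/17.

15.135.128.0/17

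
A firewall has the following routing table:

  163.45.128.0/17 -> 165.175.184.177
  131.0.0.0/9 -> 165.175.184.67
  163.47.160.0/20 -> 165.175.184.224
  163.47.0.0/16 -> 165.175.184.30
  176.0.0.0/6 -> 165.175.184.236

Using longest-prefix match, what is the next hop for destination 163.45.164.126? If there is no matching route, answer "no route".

Routes whose prefix contains 163.45.164.126:
  163.45.128.0/17 (163.45.128.0 - 163.45.255.255) -> 165.175.184.177
More-specific entries that do NOT match:
  163.47.160.0/20 (163.47.160.0 - 163.47.175.255) does not contain 163.45.164.126
Longest matching prefix is /17 -> next hop 165.175.184.177.

165.175.184.177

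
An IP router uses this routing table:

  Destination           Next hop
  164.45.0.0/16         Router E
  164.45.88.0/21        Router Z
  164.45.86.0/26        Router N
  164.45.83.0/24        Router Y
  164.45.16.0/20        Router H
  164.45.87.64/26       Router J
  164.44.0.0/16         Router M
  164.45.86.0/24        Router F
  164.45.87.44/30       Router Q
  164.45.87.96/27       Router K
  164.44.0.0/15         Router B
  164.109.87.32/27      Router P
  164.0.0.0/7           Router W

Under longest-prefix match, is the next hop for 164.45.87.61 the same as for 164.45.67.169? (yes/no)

yes

164.45.87.61: longest match 164.45.0.0/16 -> Router E
164.45.67.169: longest match 164.45.0.0/16 -> Router E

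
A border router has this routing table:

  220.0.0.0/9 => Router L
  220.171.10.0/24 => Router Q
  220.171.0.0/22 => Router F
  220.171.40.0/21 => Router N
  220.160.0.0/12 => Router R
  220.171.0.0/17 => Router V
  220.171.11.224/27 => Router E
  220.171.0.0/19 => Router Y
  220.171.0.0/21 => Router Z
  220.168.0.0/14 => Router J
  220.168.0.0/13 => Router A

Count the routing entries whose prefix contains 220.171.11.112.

5

Prefixes containing 220.171.11.112:
  220.160.0.0/12 (220.160.0.0 - 220.175.255.255)
  220.168.0.0/13 (220.168.0.0 - 220.175.255.255)
  220.168.0.0/14 (220.168.0.0 - 220.171.255.255)
  220.171.0.0/17 (220.171.0.0 - 220.171.127.255)
  220.171.0.0/19 (220.171.0.0 - 220.171.31.255)
Total matching entries: 5.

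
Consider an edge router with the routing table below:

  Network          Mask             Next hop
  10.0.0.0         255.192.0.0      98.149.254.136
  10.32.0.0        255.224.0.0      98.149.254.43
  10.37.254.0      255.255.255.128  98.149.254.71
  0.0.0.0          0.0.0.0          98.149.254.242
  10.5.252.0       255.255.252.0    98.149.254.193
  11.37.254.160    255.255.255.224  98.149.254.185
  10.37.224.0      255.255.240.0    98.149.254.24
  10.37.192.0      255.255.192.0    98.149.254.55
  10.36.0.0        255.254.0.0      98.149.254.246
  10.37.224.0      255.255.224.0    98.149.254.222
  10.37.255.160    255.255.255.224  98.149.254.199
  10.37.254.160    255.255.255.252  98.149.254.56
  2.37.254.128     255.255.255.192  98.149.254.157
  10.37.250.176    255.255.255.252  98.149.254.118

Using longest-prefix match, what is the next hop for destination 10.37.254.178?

98.149.254.222

Routes whose prefix contains 10.37.254.178:
  0.0.0.0/0 (default, matches everything) -> 98.149.254.242
  10.0.0.0/10 (10.0.0.0 - 10.63.255.255) -> 98.149.254.136
  10.32.0.0/11 (10.32.0.0 - 10.63.255.255) -> 98.149.254.43
  10.36.0.0/15 (10.36.0.0 - 10.37.255.255) -> 98.149.254.246
  10.37.192.0/18 (10.37.192.0 - 10.37.255.255) -> 98.149.254.55
  10.37.224.0/19 (10.37.224.0 - 10.37.255.255) -> 98.149.254.222
More-specific entries that do NOT match:
  10.37.254.160/30 (10.37.254.160 - 10.37.254.163) does not contain 10.37.254.178
  10.37.250.176/30 (10.37.250.176 - 10.37.250.179) does not contain 10.37.254.178
  11.37.254.160/27 (11.37.254.160 - 11.37.254.191) does not contain 10.37.254.178
  10.37.255.160/27 (10.37.255.160 - 10.37.255.191) does not contain 10.37.254.178
  2.37.254.128/26 (2.37.254.128 - 2.37.254.191) does not contain 10.37.254.178
  10.37.254.0/25 (10.37.254.0 - 10.37.254.127) does not contain 10.37.254.178
  10.5.252.0/22 (10.5.252.0 - 10.5.255.255) does not contain 10.37.254.178
  10.37.224.0/20 (10.37.224.0 - 10.37.239.255) does not contain 10.37.254.178
Longest matching prefix is /19 -> next hop 98.149.254.222.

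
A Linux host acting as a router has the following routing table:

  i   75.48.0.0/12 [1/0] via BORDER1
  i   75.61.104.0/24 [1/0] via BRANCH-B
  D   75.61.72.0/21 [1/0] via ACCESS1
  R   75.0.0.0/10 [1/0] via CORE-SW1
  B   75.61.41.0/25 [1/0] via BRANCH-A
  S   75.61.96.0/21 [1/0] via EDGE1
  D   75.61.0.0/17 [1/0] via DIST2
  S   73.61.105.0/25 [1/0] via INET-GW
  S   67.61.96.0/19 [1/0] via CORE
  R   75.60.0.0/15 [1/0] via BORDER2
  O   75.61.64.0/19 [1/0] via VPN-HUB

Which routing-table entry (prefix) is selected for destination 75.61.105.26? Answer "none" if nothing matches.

75.61.0.0/17

Entries matching 75.61.105.26:
  75.0.0.0/10 (75.0.0.0 - 75.63.255.255)
  75.48.0.0/12 (75.48.0.0 - 75.63.255.255)
  75.60.0.0/15 (75.60.0.0 - 75.61.255.255)
  75.61.0.0/17 (75.61.0.0 - 75.61.127.255)
Most specific is 75.61.0.0/17.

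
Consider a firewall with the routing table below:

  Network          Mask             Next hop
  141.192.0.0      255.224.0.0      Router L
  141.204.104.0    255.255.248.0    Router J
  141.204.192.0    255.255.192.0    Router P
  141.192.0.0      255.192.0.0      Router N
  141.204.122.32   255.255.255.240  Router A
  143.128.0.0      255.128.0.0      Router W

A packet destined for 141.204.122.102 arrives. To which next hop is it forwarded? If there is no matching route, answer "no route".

Routes whose prefix contains 141.204.122.102:
  141.192.0.0/10 (141.192.0.0 - 141.255.255.255) -> Router N
  141.192.0.0/11 (141.192.0.0 - 141.223.255.255) -> Router L
More-specific entries that do NOT match:
  141.204.122.32/28 (141.204.122.32 - 141.204.122.47) does not contain 141.204.122.102
  141.204.104.0/21 (141.204.104.0 - 141.204.111.255) does not contain 141.204.122.102
  141.204.192.0/18 (141.204.192.0 - 141.204.255.255) does not contain 141.204.122.102
Longest matching prefix is /11 -> next hop Router L.

Router L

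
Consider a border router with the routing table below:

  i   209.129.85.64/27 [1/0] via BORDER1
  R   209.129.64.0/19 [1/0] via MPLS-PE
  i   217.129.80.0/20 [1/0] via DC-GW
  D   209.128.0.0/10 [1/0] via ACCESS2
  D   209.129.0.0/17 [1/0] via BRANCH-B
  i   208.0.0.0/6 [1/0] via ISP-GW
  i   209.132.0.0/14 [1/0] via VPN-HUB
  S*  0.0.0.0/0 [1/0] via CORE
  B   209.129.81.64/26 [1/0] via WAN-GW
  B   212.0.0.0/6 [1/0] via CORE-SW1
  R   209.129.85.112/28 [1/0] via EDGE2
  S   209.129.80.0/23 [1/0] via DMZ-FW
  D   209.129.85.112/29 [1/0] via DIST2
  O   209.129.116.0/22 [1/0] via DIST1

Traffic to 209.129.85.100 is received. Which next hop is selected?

Routes whose prefix contains 209.129.85.100:
  0.0.0.0/0 (default, matches everything) -> CORE
  208.0.0.0/6 (208.0.0.0 - 211.255.255.255) -> ISP-GW
  209.128.0.0/10 (209.128.0.0 - 209.191.255.255) -> ACCESS2
  209.129.0.0/17 (209.129.0.0 - 209.129.127.255) -> BRANCH-B
  209.129.64.0/19 (209.129.64.0 - 209.129.95.255) -> MPLS-PE
More-specific entries that do NOT match:
  209.129.85.112/29 (209.129.85.112 - 209.129.85.119) does not contain 209.129.85.100
  209.129.85.112/28 (209.129.85.112 - 209.129.85.127) does not contain 209.129.85.100
  209.129.85.64/27 (209.129.85.64 - 209.129.85.95) does not contain 209.129.85.100
  209.129.81.64/26 (209.129.81.64 - 209.129.81.127) does not contain 209.129.85.100
  209.129.80.0/23 (209.129.80.0 - 209.129.81.255) does not contain 209.129.85.100
  209.129.116.0/22 (209.129.116.0 - 209.129.119.255) does not contain 209.129.85.100
  217.129.80.0/20 (217.129.80.0 - 217.129.95.255) does not contain 209.129.85.100
Longest matching prefix is /19 -> next hop MPLS-PE.

MPLS-PE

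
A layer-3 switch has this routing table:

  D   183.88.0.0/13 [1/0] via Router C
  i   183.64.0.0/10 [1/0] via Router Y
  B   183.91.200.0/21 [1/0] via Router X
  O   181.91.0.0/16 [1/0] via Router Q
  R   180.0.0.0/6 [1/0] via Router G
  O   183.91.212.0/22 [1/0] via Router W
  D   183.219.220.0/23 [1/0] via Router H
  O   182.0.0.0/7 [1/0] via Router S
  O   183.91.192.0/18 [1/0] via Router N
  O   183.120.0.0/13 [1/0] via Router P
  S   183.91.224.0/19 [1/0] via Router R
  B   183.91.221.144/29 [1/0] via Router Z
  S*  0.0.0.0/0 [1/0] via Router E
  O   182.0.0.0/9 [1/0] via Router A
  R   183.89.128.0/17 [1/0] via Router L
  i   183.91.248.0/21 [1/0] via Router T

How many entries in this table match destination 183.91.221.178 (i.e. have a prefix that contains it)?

Prefixes containing 183.91.221.178:
  0.0.0.0/0 (default, matches everything)
  180.0.0.0/6 (180.0.0.0 - 183.255.255.255)
  182.0.0.0/7 (182.0.0.0 - 183.255.255.255)
  183.64.0.0/10 (183.64.0.0 - 183.127.255.255)
  183.88.0.0/13 (183.88.0.0 - 183.95.255.255)
  183.91.192.0/18 (183.91.192.0 - 183.91.255.255)
Total matching entries: 6.

6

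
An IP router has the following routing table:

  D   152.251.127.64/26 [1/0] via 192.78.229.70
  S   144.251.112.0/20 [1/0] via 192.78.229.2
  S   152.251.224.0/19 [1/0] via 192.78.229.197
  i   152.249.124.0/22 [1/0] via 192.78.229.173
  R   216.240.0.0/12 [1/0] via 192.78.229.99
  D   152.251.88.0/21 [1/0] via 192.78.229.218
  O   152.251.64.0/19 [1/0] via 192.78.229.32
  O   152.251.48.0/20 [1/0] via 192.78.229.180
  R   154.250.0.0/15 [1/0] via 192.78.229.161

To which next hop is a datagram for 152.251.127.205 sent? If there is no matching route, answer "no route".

no route

No entry's prefix contains 152.251.127.205; there is no default route.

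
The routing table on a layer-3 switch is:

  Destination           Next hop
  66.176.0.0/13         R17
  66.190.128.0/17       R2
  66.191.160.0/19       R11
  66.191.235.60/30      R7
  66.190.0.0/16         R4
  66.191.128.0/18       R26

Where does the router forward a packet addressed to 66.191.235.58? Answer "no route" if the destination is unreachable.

No entry's prefix contains 66.191.235.58; there is no default route.

no route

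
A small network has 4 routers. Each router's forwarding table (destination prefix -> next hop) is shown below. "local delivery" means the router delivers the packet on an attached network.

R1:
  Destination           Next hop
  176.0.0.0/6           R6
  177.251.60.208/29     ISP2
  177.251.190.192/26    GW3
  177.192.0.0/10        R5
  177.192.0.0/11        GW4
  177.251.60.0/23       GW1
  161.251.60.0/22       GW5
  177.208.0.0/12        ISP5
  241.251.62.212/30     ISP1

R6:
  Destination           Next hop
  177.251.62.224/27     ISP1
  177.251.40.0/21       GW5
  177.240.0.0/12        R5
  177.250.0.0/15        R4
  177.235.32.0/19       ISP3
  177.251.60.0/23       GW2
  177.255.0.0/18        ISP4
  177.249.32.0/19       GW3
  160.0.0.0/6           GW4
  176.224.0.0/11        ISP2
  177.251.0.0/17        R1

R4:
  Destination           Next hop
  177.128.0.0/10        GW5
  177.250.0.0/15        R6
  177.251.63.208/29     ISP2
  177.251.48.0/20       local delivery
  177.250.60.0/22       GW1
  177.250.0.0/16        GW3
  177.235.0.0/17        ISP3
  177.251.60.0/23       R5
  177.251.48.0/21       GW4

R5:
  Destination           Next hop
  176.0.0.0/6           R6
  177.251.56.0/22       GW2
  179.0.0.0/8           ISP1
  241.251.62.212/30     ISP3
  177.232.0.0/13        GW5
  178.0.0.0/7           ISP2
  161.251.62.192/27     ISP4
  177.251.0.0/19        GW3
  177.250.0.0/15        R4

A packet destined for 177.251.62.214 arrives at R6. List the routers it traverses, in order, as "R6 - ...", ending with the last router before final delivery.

At R6: longest match for 177.251.62.214 is 177.251.0.0/17 -> R1
At R1: longest match for 177.251.62.214 is 177.192.0.0/10 -> R5
At R5: longest match for 177.251.62.214 is 177.250.0.0/15 -> R4
At R4: longest match for 177.251.62.214 is 177.251.48.0/20 -> local delivery

R6 - R1 - R5 - R4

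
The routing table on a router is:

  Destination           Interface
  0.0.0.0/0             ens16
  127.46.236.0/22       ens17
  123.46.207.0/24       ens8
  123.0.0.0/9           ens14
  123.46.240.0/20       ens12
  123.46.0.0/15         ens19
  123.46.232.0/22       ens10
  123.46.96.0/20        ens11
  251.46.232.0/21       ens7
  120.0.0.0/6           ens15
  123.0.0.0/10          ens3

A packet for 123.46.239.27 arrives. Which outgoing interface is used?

Routes whose prefix contains 123.46.239.27:
  0.0.0.0/0 (default, matches everything) -> ens16
  120.0.0.0/6 (120.0.0.0 - 123.255.255.255) -> ens15
  123.0.0.0/9 (123.0.0.0 - 123.127.255.255) -> ens14
  123.0.0.0/10 (123.0.0.0 - 123.63.255.255) -> ens3
  123.46.0.0/15 (123.46.0.0 - 123.47.255.255) -> ens19
More-specific entries that do NOT match:
  123.46.207.0/24 (123.46.207.0 - 123.46.207.255) does not contain 123.46.239.27
  127.46.236.0/22 (127.46.236.0 - 127.46.239.255) does not contain 123.46.239.27
  123.46.232.0/22 (123.46.232.0 - 123.46.235.255) does not contain 123.46.239.27
  251.46.232.0/21 (251.46.232.0 - 251.46.239.255) does not contain 123.46.239.27
  123.46.240.0/20 (123.46.240.0 - 123.46.255.255) does not contain 123.46.239.27
  123.46.96.0/20 (123.46.96.0 - 123.46.111.255) does not contain 123.46.239.27
Longest matching prefix is /15 -> interface ens19.

ens19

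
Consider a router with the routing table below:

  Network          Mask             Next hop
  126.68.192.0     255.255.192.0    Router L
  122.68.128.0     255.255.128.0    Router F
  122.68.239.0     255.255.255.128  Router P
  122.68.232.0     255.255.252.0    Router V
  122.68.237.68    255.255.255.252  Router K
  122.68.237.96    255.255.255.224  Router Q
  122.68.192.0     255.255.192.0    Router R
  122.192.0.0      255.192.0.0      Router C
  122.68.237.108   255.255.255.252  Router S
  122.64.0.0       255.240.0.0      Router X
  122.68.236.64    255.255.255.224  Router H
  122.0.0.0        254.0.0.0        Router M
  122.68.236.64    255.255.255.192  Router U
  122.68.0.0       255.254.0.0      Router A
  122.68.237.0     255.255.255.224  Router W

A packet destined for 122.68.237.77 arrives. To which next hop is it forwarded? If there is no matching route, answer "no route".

Routes whose prefix contains 122.68.237.77:
  122.0.0.0/7 (122.0.0.0 - 123.255.255.255) -> Router M
  122.64.0.0/12 (122.64.0.0 - 122.79.255.255) -> Router X
  122.68.0.0/15 (122.68.0.0 - 122.69.255.255) -> Router A
  122.68.128.0/17 (122.68.128.0 - 122.68.255.255) -> Router F
  122.68.192.0/18 (122.68.192.0 - 122.68.255.255) -> Router R
More-specific entries that do NOT match:
  122.68.237.68/30 (122.68.237.68 - 122.68.237.71) does not contain 122.68.237.77
  122.68.237.108/30 (122.68.237.108 - 122.68.237.111) does not contain 122.68.237.77
  122.68.237.96/27 (122.68.237.96 - 122.68.237.127) does not contain 122.68.237.77
  122.68.236.64/27 (122.68.236.64 - 122.68.236.95) does not contain 122.68.237.77
  122.68.237.0/27 (122.68.237.0 - 122.68.237.31) does not contain 122.68.237.77
  122.68.236.64/26 (122.68.236.64 - 122.68.236.127) does not contain 122.68.237.77
  122.68.239.0/25 (122.68.239.0 - 122.68.239.127) does not contain 122.68.237.77
  122.68.232.0/22 (122.68.232.0 - 122.68.235.255) does not contain 122.68.237.77
Longest matching prefix is /18 -> next hop Router R.

Router R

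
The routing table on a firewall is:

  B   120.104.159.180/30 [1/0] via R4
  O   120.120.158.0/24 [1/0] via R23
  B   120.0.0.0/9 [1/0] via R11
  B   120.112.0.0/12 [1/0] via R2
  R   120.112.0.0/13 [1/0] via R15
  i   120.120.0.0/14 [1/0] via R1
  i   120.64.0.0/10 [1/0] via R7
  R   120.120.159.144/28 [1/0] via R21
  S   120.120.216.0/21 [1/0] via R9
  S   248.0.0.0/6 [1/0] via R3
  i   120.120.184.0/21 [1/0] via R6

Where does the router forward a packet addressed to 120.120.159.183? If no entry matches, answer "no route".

R1

Routes whose prefix contains 120.120.159.183:
  120.0.0.0/9 (120.0.0.0 - 120.127.255.255) -> R11
  120.64.0.0/10 (120.64.0.0 - 120.127.255.255) -> R7
  120.112.0.0/12 (120.112.0.0 - 120.127.255.255) -> R2
  120.120.0.0/14 (120.120.0.0 - 120.123.255.255) -> R1
More-specific entries that do NOT match:
  120.104.159.180/30 (120.104.159.180 - 120.104.159.183) does not contain 120.120.159.183
  120.120.159.144/28 (120.120.159.144 - 120.120.159.159) does not contain 120.120.159.183
  120.120.158.0/24 (120.120.158.0 - 120.120.158.255) does not contain 120.120.159.183
  120.120.216.0/21 (120.120.216.0 - 120.120.223.255) does not contain 120.120.159.183
  120.120.184.0/21 (120.120.184.0 - 120.120.191.255) does not contain 120.120.159.183
Longest matching prefix is /14 -> next hop R1.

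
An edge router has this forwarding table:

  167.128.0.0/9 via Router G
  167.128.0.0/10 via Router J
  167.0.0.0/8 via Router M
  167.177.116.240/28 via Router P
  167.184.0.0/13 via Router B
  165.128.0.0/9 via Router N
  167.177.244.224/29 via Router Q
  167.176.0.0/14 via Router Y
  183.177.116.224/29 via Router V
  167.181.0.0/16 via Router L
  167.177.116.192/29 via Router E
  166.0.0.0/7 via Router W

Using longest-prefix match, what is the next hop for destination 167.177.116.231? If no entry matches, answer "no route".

Routes whose prefix contains 167.177.116.231:
  166.0.0.0/7 (166.0.0.0 - 167.255.255.255) -> Router W
  167.0.0.0/8 (167.0.0.0 - 167.255.255.255) -> Router M
  167.128.0.0/9 (167.128.0.0 - 167.255.255.255) -> Router G
  167.128.0.0/10 (167.128.0.0 - 167.191.255.255) -> Router J
  167.176.0.0/14 (167.176.0.0 - 167.179.255.255) -> Router Y
More-specific entries that do NOT match:
  167.177.244.224/29 (167.177.244.224 - 167.177.244.231) does not contain 167.177.116.231
  183.177.116.224/29 (183.177.116.224 - 183.177.116.231) does not contain 167.177.116.231
  167.177.116.192/29 (167.177.116.192 - 167.177.116.199) does not contain 167.177.116.231
  167.177.116.240/28 (167.177.116.240 - 167.177.116.255) does not contain 167.177.116.231
  167.181.0.0/16 (167.181.0.0 - 167.181.255.255) does not contain 167.177.116.231
Longest matching prefix is /14 -> next hop Router Y.

Router Y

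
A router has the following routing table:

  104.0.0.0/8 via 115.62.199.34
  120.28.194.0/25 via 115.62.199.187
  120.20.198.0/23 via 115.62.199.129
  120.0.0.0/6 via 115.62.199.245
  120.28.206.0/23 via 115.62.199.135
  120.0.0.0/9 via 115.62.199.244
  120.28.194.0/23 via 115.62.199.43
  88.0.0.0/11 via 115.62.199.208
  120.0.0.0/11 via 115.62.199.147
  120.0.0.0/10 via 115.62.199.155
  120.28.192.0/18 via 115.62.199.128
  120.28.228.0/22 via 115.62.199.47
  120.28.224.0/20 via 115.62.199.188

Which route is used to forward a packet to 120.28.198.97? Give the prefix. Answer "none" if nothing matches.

Entries matching 120.28.198.97:
  120.0.0.0/6 (120.0.0.0 - 123.255.255.255)
  120.0.0.0/9 (120.0.0.0 - 120.127.255.255)
  120.0.0.0/10 (120.0.0.0 - 120.63.255.255)
  120.0.0.0/11 (120.0.0.0 - 120.31.255.255)
  120.28.192.0/18 (120.28.192.0 - 120.28.255.255)
Most specific is 120.28.192.0/18.

120.28.192.0/18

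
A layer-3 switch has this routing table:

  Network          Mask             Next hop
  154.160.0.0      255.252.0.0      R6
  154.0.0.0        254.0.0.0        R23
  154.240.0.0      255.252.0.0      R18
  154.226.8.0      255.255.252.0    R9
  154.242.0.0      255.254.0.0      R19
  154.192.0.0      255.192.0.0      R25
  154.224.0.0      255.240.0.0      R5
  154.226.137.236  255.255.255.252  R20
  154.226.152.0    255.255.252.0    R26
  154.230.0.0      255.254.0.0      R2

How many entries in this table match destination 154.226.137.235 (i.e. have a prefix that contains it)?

3

Prefixes containing 154.226.137.235:
  154.0.0.0/7 (154.0.0.0 - 155.255.255.255)
  154.192.0.0/10 (154.192.0.0 - 154.255.255.255)
  154.224.0.0/12 (154.224.0.0 - 154.239.255.255)
Total matching entries: 3.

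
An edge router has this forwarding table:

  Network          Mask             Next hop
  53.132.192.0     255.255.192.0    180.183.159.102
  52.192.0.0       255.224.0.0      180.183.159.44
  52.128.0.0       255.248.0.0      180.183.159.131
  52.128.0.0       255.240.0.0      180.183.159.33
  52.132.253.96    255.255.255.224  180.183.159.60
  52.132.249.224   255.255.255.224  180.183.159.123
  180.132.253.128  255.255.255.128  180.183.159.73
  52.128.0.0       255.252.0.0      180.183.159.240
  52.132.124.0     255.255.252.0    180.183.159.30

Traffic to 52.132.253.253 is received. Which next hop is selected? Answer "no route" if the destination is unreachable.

180.183.159.131

Routes whose prefix contains 52.132.253.253:
  52.128.0.0/12 (52.128.0.0 - 52.143.255.255) -> 180.183.159.33
  52.128.0.0/13 (52.128.0.0 - 52.135.255.255) -> 180.183.159.131
More-specific entries that do NOT match:
  52.132.253.96/27 (52.132.253.96 - 52.132.253.127) does not contain 52.132.253.253
  52.132.249.224/27 (52.132.249.224 - 52.132.249.255) does not contain 52.132.253.253
  180.132.253.128/25 (180.132.253.128 - 180.132.253.255) does not contain 52.132.253.253
  52.132.124.0/22 (52.132.124.0 - 52.132.127.255) does not contain 52.132.253.253
  53.132.192.0/18 (53.132.192.0 - 53.132.255.255) does not contain 52.132.253.253
  52.128.0.0/14 (52.128.0.0 - 52.131.255.255) does not contain 52.132.253.253
Longest matching prefix is /13 -> next hop 180.183.159.131.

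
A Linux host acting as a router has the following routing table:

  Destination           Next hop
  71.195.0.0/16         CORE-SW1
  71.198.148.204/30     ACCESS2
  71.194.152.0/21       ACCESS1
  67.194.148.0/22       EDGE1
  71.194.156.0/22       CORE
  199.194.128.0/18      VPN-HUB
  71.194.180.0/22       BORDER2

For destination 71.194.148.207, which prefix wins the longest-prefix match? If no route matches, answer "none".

none

71.194.148.207 is outside every listed prefix and there is no default route.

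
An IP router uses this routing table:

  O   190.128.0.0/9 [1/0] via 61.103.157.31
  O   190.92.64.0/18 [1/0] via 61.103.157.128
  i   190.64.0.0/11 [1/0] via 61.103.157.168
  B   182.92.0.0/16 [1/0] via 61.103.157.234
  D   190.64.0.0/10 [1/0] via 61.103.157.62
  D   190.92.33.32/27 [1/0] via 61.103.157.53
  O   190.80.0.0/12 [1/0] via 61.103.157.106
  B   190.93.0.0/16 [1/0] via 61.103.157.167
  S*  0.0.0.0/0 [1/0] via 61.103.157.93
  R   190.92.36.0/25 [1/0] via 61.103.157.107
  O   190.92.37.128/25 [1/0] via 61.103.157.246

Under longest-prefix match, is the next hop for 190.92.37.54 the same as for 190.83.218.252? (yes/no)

yes

190.92.37.54: longest match 190.80.0.0/12 -> 61.103.157.106
190.83.218.252: longest match 190.80.0.0/12 -> 61.103.157.106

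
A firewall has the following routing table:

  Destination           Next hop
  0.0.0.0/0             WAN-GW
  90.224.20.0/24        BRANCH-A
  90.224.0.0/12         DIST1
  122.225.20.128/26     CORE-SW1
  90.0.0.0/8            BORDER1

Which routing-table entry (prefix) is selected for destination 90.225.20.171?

Entries matching 90.225.20.171:
  0.0.0.0/0 (default, matches everything)
  90.0.0.0/8 (90.0.0.0 - 90.255.255.255)
  90.224.0.0/12 (90.224.0.0 - 90.239.255.255)
Most specific is 90.224.0.0/12.

90.224.0.0/12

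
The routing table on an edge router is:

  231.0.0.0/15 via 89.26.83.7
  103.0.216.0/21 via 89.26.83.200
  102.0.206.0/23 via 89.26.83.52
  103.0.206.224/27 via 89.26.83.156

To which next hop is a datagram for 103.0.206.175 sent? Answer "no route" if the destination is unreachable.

No entry's prefix contains 103.0.206.175; there is no default route.

no route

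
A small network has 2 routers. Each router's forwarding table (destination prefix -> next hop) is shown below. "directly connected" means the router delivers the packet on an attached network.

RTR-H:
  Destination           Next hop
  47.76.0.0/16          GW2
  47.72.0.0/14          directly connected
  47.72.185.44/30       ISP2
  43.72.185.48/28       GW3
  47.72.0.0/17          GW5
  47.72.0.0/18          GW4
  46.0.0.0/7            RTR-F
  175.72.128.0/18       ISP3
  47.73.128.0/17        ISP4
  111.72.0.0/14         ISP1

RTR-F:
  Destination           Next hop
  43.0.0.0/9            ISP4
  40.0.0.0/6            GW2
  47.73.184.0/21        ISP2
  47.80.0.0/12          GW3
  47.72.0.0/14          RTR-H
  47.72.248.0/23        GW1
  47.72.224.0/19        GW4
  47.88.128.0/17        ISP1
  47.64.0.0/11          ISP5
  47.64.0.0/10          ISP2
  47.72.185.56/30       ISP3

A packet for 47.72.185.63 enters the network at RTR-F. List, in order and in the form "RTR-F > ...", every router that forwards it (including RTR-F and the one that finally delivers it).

RTR-F > RTR-H

At RTR-F: longest match for 47.72.185.63 is 47.72.0.0/14 -> RTR-H
At RTR-H: longest match for 47.72.185.63 is 47.72.0.0/14 -> directly connected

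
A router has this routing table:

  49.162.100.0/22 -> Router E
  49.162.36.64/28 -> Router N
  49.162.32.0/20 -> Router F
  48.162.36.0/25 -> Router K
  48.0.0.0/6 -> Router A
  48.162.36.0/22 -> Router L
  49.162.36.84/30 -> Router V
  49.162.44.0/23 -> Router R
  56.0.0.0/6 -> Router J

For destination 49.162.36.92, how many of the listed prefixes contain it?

2

Prefixes containing 49.162.36.92:
  48.0.0.0/6 (48.0.0.0 - 51.255.255.255)
  49.162.32.0/20 (49.162.32.0 - 49.162.47.255)
Total matching entries: 2.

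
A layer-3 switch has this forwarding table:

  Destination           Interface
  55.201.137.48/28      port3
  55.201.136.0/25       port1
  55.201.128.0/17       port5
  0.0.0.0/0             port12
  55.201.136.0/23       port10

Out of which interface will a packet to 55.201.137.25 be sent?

Routes whose prefix contains 55.201.137.25:
  0.0.0.0/0 (default, matches everything) -> port12
  55.201.128.0/17 (55.201.128.0 - 55.201.255.255) -> port5
  55.201.136.0/23 (55.201.136.0 - 55.201.137.255) -> port10
More-specific entries that do NOT match:
  55.201.137.48/28 (55.201.137.48 - 55.201.137.63) does not contain 55.201.137.25
  55.201.136.0/25 (55.201.136.0 - 55.201.136.127) does not contain 55.201.137.25
Longest matching prefix is /23 -> interface port10.

port10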